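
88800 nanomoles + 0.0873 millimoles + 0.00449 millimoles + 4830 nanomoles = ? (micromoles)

185.42 micromoles

In micromoles:
  88800 nanomoles = 88800 × 10^-3 micromoles = 88.8
  0.0873 millimoles = 0.0873 × 10^3 micromoles = 87.3
  0.00449 millimoles = 0.00449 × 10^3 micromoles = 4.49
  4830 nanomoles = 4830 × 10^-3 micromoles = 4.83
Sum: 88.8 + 87.3 + 4.49 + 4.83 = 185.42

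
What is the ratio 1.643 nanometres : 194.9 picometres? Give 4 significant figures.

8.430

(1.643 × 10^-9) / (194.9 × 10^-12) = 0.00843 × 10^3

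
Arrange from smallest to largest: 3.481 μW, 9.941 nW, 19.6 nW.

3.481 μW = 0.000003481 W
9.941 nW = 0.000000009941 W
19.6 nW = 0.0000000196 W

9.941 nW < 19.6 nW < 3.481 μW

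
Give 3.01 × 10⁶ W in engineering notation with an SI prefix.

= 3.01 × 10⁶ W; 10⁶ is mega.

3.01 MW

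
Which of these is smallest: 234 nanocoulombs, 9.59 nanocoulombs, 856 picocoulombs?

856 picocoulombs

234 nanocoulombs = 0.000000234 coulombs
9.59 nanocoulombs = 0.00000000959 coulombs
856 picocoulombs = 0.000000000856 coulombs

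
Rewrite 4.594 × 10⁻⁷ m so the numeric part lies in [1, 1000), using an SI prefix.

459.4 nm

= 459.4 × 10⁻⁹ m; 10⁻⁹ is nano.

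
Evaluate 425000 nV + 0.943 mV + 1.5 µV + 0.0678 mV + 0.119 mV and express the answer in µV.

1556.3 µV

In µV:
  425000 nV = 425000e-3 µV = 425
  0.943 mV = 0.943e3 µV = 943
  1.5 µV → 1.5
  0.0678 mV = 0.0678e3 µV = 67.8
  0.119 mV = 0.119e3 µV = 119
Sum: 425 + 943 + 1.5 + 67.8 + 119 = 1556.3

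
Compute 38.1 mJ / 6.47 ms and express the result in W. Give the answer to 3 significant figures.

(38.1 × 10⁻³) / (6.47 × 10⁻³) = 5.8887 W

5.89 W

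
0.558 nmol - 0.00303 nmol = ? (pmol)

In pmol:
  0.558 nmol = 0.558 × 10^3 pmol = 558
  0.00303 nmol = 0.00303 × 10^3 pmol = 3.03
Difference: 558 - 3.03 = 554.97

554.97 pmol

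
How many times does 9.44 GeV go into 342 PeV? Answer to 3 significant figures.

36200000

(342 × 10^15) / (9.44 × 10^9) = 36.23 × 10^6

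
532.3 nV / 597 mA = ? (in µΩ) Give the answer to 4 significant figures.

0.8916 µΩ

(532.3e-9) / (597e-3) = 0.891625e-6 Ω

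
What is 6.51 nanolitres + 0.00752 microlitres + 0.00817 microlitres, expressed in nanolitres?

22.2 nanolitres

In nanolitres:
  6.51 nanolitres → 6.51
  0.00752 microlitres = 0.00752e3 nanolitres = 7.52
  0.00817 microlitres = 0.00817e3 nanolitres = 8.17
Sum: 6.51 + 7.52 + 8.17 = 22.2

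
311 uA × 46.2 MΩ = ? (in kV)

14.3682 kV

311e-6 × 46.2e6 = 14368.2 V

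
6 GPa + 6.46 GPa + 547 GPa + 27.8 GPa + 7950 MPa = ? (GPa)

In GPa:
  6 GPa → 6
  6.46 GPa → 6.46
  547 GPa → 547
  27.8 GPa → 27.8
  7950 MPa = 7950 × 10^-3 GPa = 7.95
Sum: 6 + 6.46 + 547 + 27.8 + 7.95 = 595.21

595.21 GPa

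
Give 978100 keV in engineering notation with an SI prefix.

978.1 MeV

= 978.1e6 eV; 1e6 is mega.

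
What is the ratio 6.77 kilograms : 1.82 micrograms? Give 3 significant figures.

3720000000

(6.77 × 10^3) / (1.82 × 10^-6) = 3.72 × 10^9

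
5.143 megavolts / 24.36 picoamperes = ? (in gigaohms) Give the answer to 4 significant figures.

(5.143 × 10⁶) / (24.36 × 10⁻¹²) = 0.211125 × 10¹⁸ Ω

211100000 gigaohms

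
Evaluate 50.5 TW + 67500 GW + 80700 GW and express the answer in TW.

198.7 TW

In TW:
  50.5 TW → 50.5
  67500 GW = 67500 × 10^-3 TW = 67.5
  80700 GW = 80700 × 10^-3 TW = 80.7
Sum: 50.5 + 67.5 + 80.7 = 198.7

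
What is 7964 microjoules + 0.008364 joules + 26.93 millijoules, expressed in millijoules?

In millijoules:
  7964 microjoules = 7964 × 10^-3 millijoules = 7.964
  0.008364 joules = 0.008364 × 10^3 millijoules = 8.364
  26.93 millijoules → 26.93
Sum: 7.964 + 8.364 + 26.93 = 43.258

43.258 millijoules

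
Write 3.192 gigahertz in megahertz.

3192 megahertz

giga = 10^9, mega = 10^6; factor is 10^3.
3.192 × 10^3 = 3192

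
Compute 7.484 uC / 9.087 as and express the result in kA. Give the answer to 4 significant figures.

(7.484 × 10⁻⁶) / (9.087 × 10⁻¹⁸) = 0.823594 × 10¹² A

823600000 kA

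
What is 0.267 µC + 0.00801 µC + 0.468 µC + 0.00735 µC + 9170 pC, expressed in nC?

In nC:
  0.267 µC = 0.267e3 nC = 267
  0.00801 µC = 0.00801e3 nC = 8.01
  0.468 µC = 0.468e3 nC = 468
  0.00735 µC = 0.00735e3 nC = 7.35
  9170 pC = 9170e-3 nC = 9.17
Sum: 267 + 8.01 + 468 + 7.35 + 9.17 = 759.53

759.53 nC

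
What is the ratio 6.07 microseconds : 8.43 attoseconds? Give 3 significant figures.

720000000000

(6.07 × 10^-6) / (8.43 × 10^-18) = 0.72 × 10^12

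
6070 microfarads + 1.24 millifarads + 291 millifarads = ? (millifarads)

In millifarads:
  6070 microfarads = 6070 × 10⁻³ millifarads = 6.07
  1.24 millifarads → 1.24
  291 millifarads → 291
Sum: 6.07 + 1.24 + 291 = 298.31

298.31 millifarads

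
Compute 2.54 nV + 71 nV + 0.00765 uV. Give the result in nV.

In nV:
  2.54 nV → 2.54
  71 nV → 71
  0.00765 uV = 0.00765e3 nV = 7.65
Sum: 2.54 + 71 + 7.65 = 81.19

81.19 nV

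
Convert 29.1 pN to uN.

pico = 1e-12, micro = 1e-6; factor is 1e-6.
29.1 × 1e-6 = 0.0000291

0.0000291 uN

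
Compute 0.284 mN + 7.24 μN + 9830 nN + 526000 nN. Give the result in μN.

In μN:
  0.284 mN = 0.284e3 μN = 284
  7.24 μN → 7.24
  9830 nN = 9830e-3 μN = 9.83
  526000 nN = 526000e-3 μN = 526
Sum: 284 + 7.24 + 9.83 + 526 = 827.07

827.07 μN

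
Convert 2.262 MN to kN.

2262 kN

mega = 10^6, kilo = 10^3; factor is 10^3.
2.262 × 10^3 = 2262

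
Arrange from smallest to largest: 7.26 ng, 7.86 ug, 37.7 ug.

7.26 ng = 0.00000000726 g
7.86 ug = 0.00000786 g
37.7 ug = 0.0000377 g

7.26 ng < 7.86 ug < 37.7 ug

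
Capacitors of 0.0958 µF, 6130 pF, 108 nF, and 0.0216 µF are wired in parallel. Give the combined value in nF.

In nF:
  0.0958 µF = 0.0958e3 nF = 95.8
  6130 pF = 6130e-3 nF = 6.13
  108 nF → 108
  0.0216 µF = 0.0216e3 nF = 21.6
Sum: 95.8 + 6.13 + 108 + 21.6 = 231.53

231.53 nF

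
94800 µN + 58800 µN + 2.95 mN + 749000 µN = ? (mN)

In mN:
  94800 µN = 94800 × 10⁻³ mN = 94.8
  58800 µN = 58800 × 10⁻³ mN = 58.8
  2.95 mN → 2.95
  749000 µN = 749000 × 10⁻³ mN = 749
Sum: 94.8 + 58.8 + 2.95 + 749 = 905.55

905.55 mN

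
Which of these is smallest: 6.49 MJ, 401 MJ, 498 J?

498 J

6.49 MJ = 6490000 J
401 MJ = 401000000 J
498 J = 498 J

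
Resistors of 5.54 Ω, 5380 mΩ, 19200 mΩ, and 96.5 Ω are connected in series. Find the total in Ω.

126.62 Ω

In Ω:
  5.54 Ω → 5.54
  5380 mΩ = 5380e-3 Ω = 5.38
  19200 mΩ = 19200e-3 Ω = 19.2
  96.5 Ω → 96.5
Sum: 5.54 + 5.38 + 19.2 + 96.5 = 126.62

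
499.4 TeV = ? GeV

tera = 10^12, giga = 10^9; factor is 10^3.
499.4 × 10^3 = 499400

499400 GeV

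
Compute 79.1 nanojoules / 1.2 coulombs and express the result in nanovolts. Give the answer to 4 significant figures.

(79.1e-9) / (1.2) = 65.9167e-9 V

65.92 nanovolts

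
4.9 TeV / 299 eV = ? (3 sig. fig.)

(4.9 × 10¹²) / (299) = 0.01639 × 10¹²

16400000000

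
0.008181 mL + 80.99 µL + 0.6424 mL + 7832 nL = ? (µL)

739.403 µL

In µL:
  0.008181 mL = 0.008181 × 10^3 µL = 8.181
  80.99 µL → 80.99
  0.6424 mL = 0.6424 × 10^3 µL = 642.4
  7832 nL = 7832 × 10^-3 µL = 7.832
Sum: 8.181 + 80.99 + 642.4 + 7.832 = 739.403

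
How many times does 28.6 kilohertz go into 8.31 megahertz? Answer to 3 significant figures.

(8.31 × 10⁶) / (28.6 × 10³) = 0.2906 × 10³

291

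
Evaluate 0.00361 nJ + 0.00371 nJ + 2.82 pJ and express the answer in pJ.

10.14 pJ

In pJ:
  0.00361 nJ = 0.00361e3 pJ = 3.61
  0.00371 nJ = 0.00371e3 pJ = 3.71
  2.82 pJ → 2.82
Sum: 3.61 + 3.71 + 2.82 = 10.14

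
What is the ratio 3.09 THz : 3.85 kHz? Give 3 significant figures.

803000000

(3.09e12) / (3.85e3) = 0.8026e9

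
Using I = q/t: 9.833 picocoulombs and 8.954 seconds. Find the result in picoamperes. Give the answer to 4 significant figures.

1.098 picoamperes

(9.833 × 10^-12) / (8.954) = 1.09817 × 10^-12 A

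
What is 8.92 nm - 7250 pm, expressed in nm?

In nm:
  8.92 nm → 8.92
  7250 pm = 7250e-3 nm = 7.25
Difference: 8.92 - 7.25 = 1.67

1.67 nm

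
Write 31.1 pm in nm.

pico = 10⁻¹², nano = 10⁻⁹; factor is 10⁻³.
31.1 × 10⁻³ = 0.0311

0.0311 nm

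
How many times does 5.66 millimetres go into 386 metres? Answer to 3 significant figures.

(386) / (5.66 × 10⁻³) = 68.2 × 10³

68200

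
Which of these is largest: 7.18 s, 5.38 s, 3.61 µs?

7.18 s = 7.18 s
5.38 s = 5.38 s
3.61 µs = 0.00000361 s

7.18 s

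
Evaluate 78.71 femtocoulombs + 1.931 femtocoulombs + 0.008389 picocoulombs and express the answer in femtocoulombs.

89.03 femtocoulombs

In femtocoulombs:
  78.71 femtocoulombs → 78.71
  1.931 femtocoulombs → 1.931
  0.008389 picocoulombs = 0.008389e3 femtocoulombs = 8.389
Sum: 78.71 + 1.931 + 8.389 = 89.03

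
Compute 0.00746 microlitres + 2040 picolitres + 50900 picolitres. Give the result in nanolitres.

60.4 nanolitres

In nanolitres:
  0.00746 microlitres = 0.00746 × 10³ nanolitres = 7.46
  2040 picolitres = 2040 × 10⁻³ nanolitres = 2.04
  50900 picolitres = 50900 × 10⁻³ nanolitres = 50.9
Sum: 7.46 + 2.04 + 50.9 = 60.4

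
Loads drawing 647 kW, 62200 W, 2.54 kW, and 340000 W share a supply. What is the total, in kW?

1051.74 kW

In kW:
  647 kW → 647
  62200 W = 62200 × 10⁻³ kW = 62.2
  2.54 kW → 2.54
  340000 W = 340000 × 10⁻³ kW = 340
Sum: 647 + 62.2 + 2.54 + 340 = 1051.74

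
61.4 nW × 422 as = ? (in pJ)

0.0000000000259108 pJ

61.4 × 10^-9 × 422 × 10^-18 = 25910.8 × 10^-27 J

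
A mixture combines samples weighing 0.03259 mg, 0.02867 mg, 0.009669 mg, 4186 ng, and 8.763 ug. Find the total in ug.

83.878 ug

In ug:
  0.03259 mg = 0.03259 × 10³ ug = 32.59
  0.02867 mg = 0.02867 × 10³ ug = 28.67
  0.009669 mg = 0.009669 × 10³ ug = 9.669
  4186 ng = 4186 × 10⁻³ ug = 4.186
  8.763 ug → 8.763
Sum: 32.59 + 28.67 + 9.669 + 4.186 + 8.763 = 83.878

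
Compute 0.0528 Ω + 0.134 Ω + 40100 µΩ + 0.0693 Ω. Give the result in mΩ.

296.2 mΩ

In mΩ:
  0.0528 Ω = 0.0528 × 10³ mΩ = 52.8
  0.134 Ω = 0.134 × 10³ mΩ = 134
  40100 µΩ = 40100 × 10⁻³ mΩ = 40.1
  0.0693 Ω = 0.0693 × 10³ mΩ = 69.3
Sum: 52.8 + 134 + 40.1 + 69.3 = 296.2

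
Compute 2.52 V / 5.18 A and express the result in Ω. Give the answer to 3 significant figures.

(2.52) / (5.18) = 0.48649 Ω

0.486 Ω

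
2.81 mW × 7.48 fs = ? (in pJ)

0.0000210188 pJ

2.81 × 10^-3 × 7.48 × 10^-15 = 21.0188 × 10^-18 J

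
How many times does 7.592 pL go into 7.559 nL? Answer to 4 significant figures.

995.7

(7.559 × 10⁻⁹) / (7.592 × 10⁻¹²) = 0.99565 × 10³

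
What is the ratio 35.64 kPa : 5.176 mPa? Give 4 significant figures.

(35.64e3) / (5.176e-3) = 6.8856e6

6886000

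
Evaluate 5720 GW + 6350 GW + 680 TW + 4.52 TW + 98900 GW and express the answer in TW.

795.49 TW

In TW:
  5720 GW = 5720 × 10^-3 TW = 5.72
  6350 GW = 6350 × 10^-3 TW = 6.35
  680 TW → 680
  4.52 TW → 4.52
  98900 GW = 98900 × 10^-3 TW = 98.9
Sum: 5.72 + 6.35 + 680 + 4.52 + 98.9 = 795.49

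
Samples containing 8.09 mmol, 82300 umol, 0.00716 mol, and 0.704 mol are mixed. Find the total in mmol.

801.55 mmol

In mmol:
  8.09 mmol → 8.09
  82300 umol = 82300e-3 mmol = 82.3
  0.00716 mol = 0.00716e3 mmol = 7.16
  0.704 mol = 0.704e3 mmol = 704
Sum: 8.09 + 82.3 + 7.16 + 704 = 801.55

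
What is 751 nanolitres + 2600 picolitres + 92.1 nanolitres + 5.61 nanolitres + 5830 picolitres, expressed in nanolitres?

857.14 nanolitres

In nanolitres:
  751 nanolitres → 751
  2600 picolitres = 2600e-3 nanolitres = 2.6
  92.1 nanolitres → 92.1
  5.61 nanolitres → 5.61
  5830 picolitres = 5830e-3 nanolitres = 5.83
Sum: 751 + 2.6 + 92.1 + 5.61 + 5.83 = 857.14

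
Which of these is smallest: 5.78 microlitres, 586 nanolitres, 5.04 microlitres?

5.78 microlitres = 0.00000578 litres
586 nanolitres = 0.000000586 litres
5.04 microlitres = 0.00000504 litres

586 nanolitres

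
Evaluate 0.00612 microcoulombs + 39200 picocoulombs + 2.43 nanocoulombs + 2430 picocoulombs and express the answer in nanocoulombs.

50.18 nanocoulombs

In nanocoulombs:
  0.00612 microcoulombs = 0.00612 × 10^3 nanocoulombs = 6.12
  39200 picocoulombs = 39200 × 10^-3 nanocoulombs = 39.2
  2.43 nanocoulombs → 2.43
  2430 picocoulombs = 2430 × 10^-3 nanocoulombs = 2.43
Sum: 6.12 + 39.2 + 2.43 + 2.43 = 50.18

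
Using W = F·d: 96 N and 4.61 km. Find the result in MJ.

96 × 4.61 × 10^3 = 442.56 × 10^3 J

0.44256 MJ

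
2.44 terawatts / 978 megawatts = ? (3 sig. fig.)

(2.44 × 10¹²) / (978 × 10⁶) = 0.002495 × 10⁶

2490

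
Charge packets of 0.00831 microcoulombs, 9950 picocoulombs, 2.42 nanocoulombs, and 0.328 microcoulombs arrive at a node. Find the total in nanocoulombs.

In nanocoulombs:
  0.00831 microcoulombs = 0.00831 × 10³ nanocoulombs = 8.31
  9950 picocoulombs = 9950 × 10⁻³ nanocoulombs = 9.95
  2.42 nanocoulombs → 2.42
  0.328 microcoulombs = 0.328 × 10³ nanocoulombs = 328
Sum: 8.31 + 9.95 + 2.42 + 328 = 348.68

348.68 nanocoulombs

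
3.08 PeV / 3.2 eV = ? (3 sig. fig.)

(3.08 × 10¹⁵) / (3.2) = 0.9625 × 10¹⁵

962000000000000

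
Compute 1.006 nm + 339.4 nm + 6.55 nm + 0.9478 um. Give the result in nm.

1294.756 nm

In nm:
  1.006 nm → 1.006
  339.4 nm → 339.4
  6.55 nm → 6.55
  0.9478 um = 0.9478 × 10³ nm = 947.8
Sum: 1.006 + 339.4 + 6.55 + 947.8 = 1294.756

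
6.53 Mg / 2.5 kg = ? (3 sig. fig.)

(6.53 × 10⁶) / (2.5 × 10³) = 2.612 × 10³

2610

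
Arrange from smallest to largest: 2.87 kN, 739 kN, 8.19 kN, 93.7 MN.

2.87 kN = 2870 N
739 kN = 739000 N
8.19 kN = 8190 N
93.7 MN = 93700000 N

2.87 kN < 8.19 kN < 739 kN < 93.7 MN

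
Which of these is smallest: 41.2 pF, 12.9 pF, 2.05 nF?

41.2 pF = 0.0000000000412 F
12.9 pF = 0.0000000000129 F
2.05 nF = 0.00000000205 F

12.9 pF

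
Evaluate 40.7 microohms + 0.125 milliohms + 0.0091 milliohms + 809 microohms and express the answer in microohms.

983.8 microohms

In microohms:
  40.7 microohms → 40.7
  0.125 milliohms = 0.125 × 10³ microohms = 125
  0.0091 milliohms = 0.0091 × 10³ microohms = 9.1
  809 microohms → 809
Sum: 40.7 + 125 + 9.1 + 809 = 983.8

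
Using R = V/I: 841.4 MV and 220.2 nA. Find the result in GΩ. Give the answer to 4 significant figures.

(841.4 × 10^6) / (220.2 × 10^-9) = 3.82107 × 10^15 Ω

3821000 GΩ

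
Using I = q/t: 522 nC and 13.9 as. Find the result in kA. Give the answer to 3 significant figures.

(522 × 10^-9) / (13.9 × 10^-18) = 37.554 × 10^9 A

37600000 kA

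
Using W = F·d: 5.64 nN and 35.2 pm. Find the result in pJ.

0.000000198528 pJ

5.64 × 10^-9 × 35.2 × 10^-12 = 198.528 × 10^-21 J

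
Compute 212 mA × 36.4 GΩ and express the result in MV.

7716.8 MV

212 × 10⁻³ × 36.4 × 10⁹ = 7716.8 × 10⁶ V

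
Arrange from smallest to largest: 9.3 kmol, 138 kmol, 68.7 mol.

68.7 mol < 9.3 kmol < 138 kmol

9.3 kmol = 9300 mol
138 kmol = 138000 mol
68.7 mol = 68.7 mol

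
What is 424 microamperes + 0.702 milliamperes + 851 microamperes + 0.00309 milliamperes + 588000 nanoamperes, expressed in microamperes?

In microamperes:
  424 microamperes → 424
  0.702 milliamperes = 0.702 × 10³ microamperes = 702
  851 microamperes → 851
  0.00309 milliamperes = 0.00309 × 10³ microamperes = 3.09
  588000 nanoamperes = 588000 × 10⁻³ microamperes = 588
Sum: 424 + 702 + 851 + 3.09 + 588 = 2568.09

2568.09 microamperes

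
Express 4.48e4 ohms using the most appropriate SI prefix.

= 44.8e3 ohms; 1e3 is kilo.

44.8 kiloohms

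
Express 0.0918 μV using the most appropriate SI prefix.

91.8 nV

= 91.8 × 10^-9 V; 10^-9 is nano.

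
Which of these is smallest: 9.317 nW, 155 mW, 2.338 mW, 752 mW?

9.317 nW = 0.000000009317 W
155 mW = 0.155 W
2.338 mW = 0.002338 W
752 mW = 0.752 W

9.317 nW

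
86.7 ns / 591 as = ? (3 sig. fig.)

147000000

(86.7e-9) / (591e-18) = 0.1467e9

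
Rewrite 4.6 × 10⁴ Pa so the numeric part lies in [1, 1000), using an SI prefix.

46 kPa

= 46 × 10³ Pa; 10³ is kilo.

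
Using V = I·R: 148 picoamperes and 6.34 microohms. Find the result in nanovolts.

0.00000093832 nanovolts

148e-12 × 6.34e-6 = 938.32e-18 V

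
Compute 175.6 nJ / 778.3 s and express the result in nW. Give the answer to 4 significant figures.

0.2256 nW

(175.6e-9) / (778.3) = 0.22562e-9 W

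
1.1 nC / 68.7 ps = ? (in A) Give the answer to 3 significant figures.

16.0 A

(1.1 × 10⁻⁹) / (68.7 × 10⁻¹²) = 0.016012 × 10³ A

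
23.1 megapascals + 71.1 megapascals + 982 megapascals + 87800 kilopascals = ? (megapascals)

In megapascals:
  23.1 megapascals → 23.1
  71.1 megapascals → 71.1
  982 megapascals → 982
  87800 kilopascals = 87800 × 10⁻³ megapascals = 87.8
Sum: 23.1 + 71.1 + 982 + 87.8 = 1164

1164 megapascals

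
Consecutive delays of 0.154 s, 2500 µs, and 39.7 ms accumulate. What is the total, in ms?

In ms:
  0.154 s = 0.154 × 10^3 ms = 154
  2500 µs = 2500 × 10^-3 ms = 2.5
  39.7 ms → 39.7
Sum: 154 + 2.5 + 39.7 = 196.2

196.2 ms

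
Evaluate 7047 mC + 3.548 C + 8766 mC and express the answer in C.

19.361 C

In C:
  7047 mC = 7047 × 10^-3 C = 7.047
  3.548 C → 3.548
  8766 mC = 8766 × 10^-3 C = 8.766
Sum: 7.047 + 3.548 + 8.766 = 19.361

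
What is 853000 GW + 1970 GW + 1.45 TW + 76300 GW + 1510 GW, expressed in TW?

934.23 TW

In TW:
  853000 GW = 853000e-3 TW = 853
  1970 GW = 1970e-3 TW = 1.97
  1.45 TW → 1.45
  76300 GW = 76300e-3 TW = 76.3
  1510 GW = 1510e-3 TW = 1.51
Sum: 853 + 1.97 + 1.45 + 76.3 + 1.51 = 934.23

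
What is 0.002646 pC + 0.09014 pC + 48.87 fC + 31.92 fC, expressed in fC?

In fC:
  0.002646 pC = 0.002646 × 10³ fC = 2.646
  0.09014 pC = 0.09014 × 10³ fC = 90.14
  48.87 fC → 48.87
  31.92 fC → 31.92
Sum: 2.646 + 90.14 + 48.87 + 31.92 = 173.576

173.576 fC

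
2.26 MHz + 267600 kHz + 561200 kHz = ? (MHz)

In MHz:
  2.26 MHz → 2.26
  267600 kHz = 267600 × 10⁻³ MHz = 267.6
  561200 kHz = 561200 × 10⁻³ MHz = 561.2
Sum: 2.26 + 267.6 + 561.2 = 831.06

831.06 MHz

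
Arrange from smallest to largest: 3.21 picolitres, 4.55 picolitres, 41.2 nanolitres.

3.21 picolitres < 4.55 picolitres < 41.2 nanolitres

3.21 picolitres = 0.00000000000321 litres
4.55 picolitres = 0.00000000000455 litres
41.2 nanolitres = 0.0000000412 litres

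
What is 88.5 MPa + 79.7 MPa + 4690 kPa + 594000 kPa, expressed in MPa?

766.89 MPa

In MPa:
  88.5 MPa → 88.5
  79.7 MPa → 79.7
  4690 kPa = 4690 × 10⁻³ MPa = 4.69
  594000 kPa = 594000 × 10⁻³ MPa = 594
Sum: 88.5 + 79.7 + 4.69 + 594 = 766.89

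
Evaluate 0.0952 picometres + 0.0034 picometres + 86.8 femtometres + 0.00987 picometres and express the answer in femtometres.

195.27 femtometres

In femtometres:
  0.0952 picometres = 0.0952 × 10^3 femtometres = 95.2
  0.0034 picometres = 0.0034 × 10^3 femtometres = 3.4
  86.8 femtometres → 86.8
  0.00987 picometres = 0.00987 × 10^3 femtometres = 9.87
Sum: 95.2 + 3.4 + 86.8 + 9.87 = 195.27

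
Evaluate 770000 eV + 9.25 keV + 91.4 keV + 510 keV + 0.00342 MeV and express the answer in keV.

In keV:
  770000 eV = 770000e-3 keV = 770
  9.25 keV → 9.25
  91.4 keV → 91.4
  510 keV → 510
  0.00342 MeV = 0.00342e3 keV = 3.42
Sum: 770 + 9.25 + 91.4 + 510 + 3.42 = 1384.07

1384.07 keV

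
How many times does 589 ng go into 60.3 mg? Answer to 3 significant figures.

102000

(60.3 × 10⁻³) / (589 × 10⁻⁹) = 0.1024 × 10⁶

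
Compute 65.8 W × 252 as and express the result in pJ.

65.8 × 252e-18 = 16581.6e-18 J

0.0165816 pJ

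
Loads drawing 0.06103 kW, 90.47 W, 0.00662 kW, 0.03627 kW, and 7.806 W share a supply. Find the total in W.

In W:
  0.06103 kW = 0.06103 × 10^3 W = 61.03
  90.47 W → 90.47
  0.00662 kW = 0.00662 × 10^3 W = 6.62
  0.03627 kW = 0.03627 × 10^3 W = 36.27
  7.806 W → 7.806
Sum: 61.03 + 90.47 + 6.62 + 36.27 + 7.806 = 202.196

202.196 W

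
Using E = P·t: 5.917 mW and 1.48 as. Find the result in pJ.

5.917e-3 × 1.48e-18 = 8.75716e-21 J

0.00000000875716 pJ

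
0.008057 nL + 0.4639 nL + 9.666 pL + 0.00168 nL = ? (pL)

483.303 pL

In pL:
  0.008057 nL = 0.008057 × 10³ pL = 8.057
  0.4639 nL = 0.4639 × 10³ pL = 463.9
  9.666 pL → 9.666
  0.00168 nL = 0.00168 × 10³ pL = 1.68
Sum: 8.057 + 463.9 + 9.666 + 1.68 = 483.303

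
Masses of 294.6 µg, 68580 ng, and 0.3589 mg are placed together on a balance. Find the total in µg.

722.08 µg

In µg:
  294.6 µg → 294.6
  68580 ng = 68580e-3 µg = 68.58
  0.3589 mg = 0.3589e3 µg = 358.9
Sum: 294.6 + 68.58 + 358.9 = 722.08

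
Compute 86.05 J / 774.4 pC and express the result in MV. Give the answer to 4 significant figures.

111100 MV

(86.05) / (774.4e-12) = 0.111118e12 V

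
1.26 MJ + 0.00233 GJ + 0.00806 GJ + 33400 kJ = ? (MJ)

In MJ:
  1.26 MJ → 1.26
  0.00233 GJ = 0.00233e3 MJ = 2.33
  0.00806 GJ = 0.00806e3 MJ = 8.06
  33400 kJ = 33400e-3 MJ = 33.4
Sum: 1.26 + 2.33 + 8.06 + 33.4 = 45.05

45.05 MJ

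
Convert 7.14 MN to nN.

mega = 10^6, nano = 10^-9; factor is 10^15.
7.14 × 10^15 = 7140000000000000

7140000000000000 nN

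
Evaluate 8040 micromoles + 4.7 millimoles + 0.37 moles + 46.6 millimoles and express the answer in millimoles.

429.34 millimoles

In millimoles:
  8040 micromoles = 8040 × 10^-3 millimoles = 8.04
  4.7 millimoles → 4.7
  0.37 moles = 0.37 × 10^3 millimoles = 370
  46.6 millimoles → 46.6
Sum: 8.04 + 4.7 + 370 + 46.6 = 429.34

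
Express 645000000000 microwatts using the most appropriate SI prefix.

645 kilowatts

= 645e3 watts; 1e3 is kilo.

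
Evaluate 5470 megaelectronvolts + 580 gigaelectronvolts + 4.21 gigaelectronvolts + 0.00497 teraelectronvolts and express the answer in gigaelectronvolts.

In gigaelectronvolts:
  5470 megaelectronvolts = 5470 × 10^-3 gigaelectronvolts = 5.47
  580 gigaelectronvolts → 580
  4.21 gigaelectronvolts → 4.21
  0.00497 teraelectronvolts = 0.00497 × 10^3 gigaelectronvolts = 4.97
Sum: 5.47 + 580 + 4.21 + 4.97 = 594.65

594.65 gigaelectronvolts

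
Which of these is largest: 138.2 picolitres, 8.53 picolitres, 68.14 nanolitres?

68.14 nanolitres

138.2 picolitres = 0.0000000001382 litres
8.53 picolitres = 0.00000000000853 litres
68.14 nanolitres = 0.00000006814 litres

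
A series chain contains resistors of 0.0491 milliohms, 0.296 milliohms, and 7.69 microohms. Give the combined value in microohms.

352.79 microohms

In microohms:
  0.0491 milliohms = 0.0491 × 10³ microohms = 49.1
  0.296 milliohms = 0.296 × 10³ microohms = 296
  7.69 microohms → 7.69
Sum: 49.1 + 296 + 7.69 = 352.79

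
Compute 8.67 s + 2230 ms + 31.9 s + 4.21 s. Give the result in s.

47.01 s

In s:
  8.67 s → 8.67
  2230 ms = 2230 × 10^-3 s = 2.23
  31.9 s → 31.9
  4.21 s → 4.21
Sum: 8.67 + 2.23 + 31.9 + 4.21 = 47.01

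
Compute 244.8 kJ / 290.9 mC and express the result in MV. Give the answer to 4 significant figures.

0.8415 MV

(244.8e3) / (290.9e-3) = 0.841526e6 V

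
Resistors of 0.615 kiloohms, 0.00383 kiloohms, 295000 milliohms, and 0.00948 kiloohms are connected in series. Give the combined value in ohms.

923.31 ohms

In ohms:
  0.615 kiloohms = 0.615e3 ohms = 615
  0.00383 kiloohms = 0.00383e3 ohms = 3.83
  295000 milliohms = 295000e-3 ohms = 295
  0.00948 kiloohms = 0.00948e3 ohms = 9.48
Sum: 615 + 3.83 + 295 + 9.48 = 923.31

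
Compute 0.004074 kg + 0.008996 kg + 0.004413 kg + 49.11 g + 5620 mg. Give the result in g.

72.213 g

In g:
  0.004074 kg = 0.004074 × 10^3 g = 4.074
  0.008996 kg = 0.008996 × 10^3 g = 8.996
  0.004413 kg = 0.004413 × 10^3 g = 4.413
  49.11 g → 49.11
  5620 mg = 5620 × 10^-3 g = 5.62
Sum: 4.074 + 8.996 + 4.413 + 49.11 + 5.62 = 72.213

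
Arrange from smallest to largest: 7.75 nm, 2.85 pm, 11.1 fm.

7.75 nm = 0.00000000775 m
2.85 pm = 0.00000000000285 m
11.1 fm = 0.0000000000000111 m

11.1 fm < 2.85 pm < 7.75 nm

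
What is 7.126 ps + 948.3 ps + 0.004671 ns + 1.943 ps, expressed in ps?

In ps:
  7.126 ps → 7.126
  948.3 ps → 948.3
  0.004671 ns = 0.004671 × 10^3 ps = 4.671
  1.943 ps → 1.943
Sum: 7.126 + 948.3 + 4.671 + 1.943 = 962.04

962.04 ps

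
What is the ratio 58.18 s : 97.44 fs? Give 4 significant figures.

(58.18) / (97.44e-15) = 0.59709e15

597100000000000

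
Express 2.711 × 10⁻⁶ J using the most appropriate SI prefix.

= 2.711 × 10⁻⁶ J; 10⁻⁶ is micro.

2.711 uJ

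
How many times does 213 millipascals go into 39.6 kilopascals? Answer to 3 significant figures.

186000

(39.6e3) / (213e-3) = 0.1859e6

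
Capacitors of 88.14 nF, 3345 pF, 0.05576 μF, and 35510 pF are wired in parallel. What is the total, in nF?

182.755 nF

In nF:
  88.14 nF → 88.14
  3345 pF = 3345 × 10^-3 nF = 3.345
  0.05576 μF = 0.05576 × 10^3 nF = 55.76
  35510 pF = 35510 × 10^-3 nF = 35.51
Sum: 88.14 + 3.345 + 55.76 + 35.51 = 182.755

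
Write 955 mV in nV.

milli = 10⁻³, nano = 10⁻⁹; factor is 10⁶.
955 × 10⁶ = 955000000

955000000 nV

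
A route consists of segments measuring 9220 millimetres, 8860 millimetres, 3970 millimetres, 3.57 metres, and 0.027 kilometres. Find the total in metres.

52.62 metres

In metres:
  9220 millimetres = 9220 × 10⁻³ metres = 9.22
  8860 millimetres = 8860 × 10⁻³ metres = 8.86
  3970 millimetres = 3970 × 10⁻³ metres = 3.97
  3.57 metres → 3.57
  0.027 kilometres = 0.027 × 10³ metres = 27
Sum: 9.22 + 8.86 + 3.97 + 3.57 + 27 = 52.62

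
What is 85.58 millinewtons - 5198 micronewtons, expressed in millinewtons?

80.382 millinewtons

In millinewtons:
  85.58 millinewtons → 85.58
  5198 micronewtons = 5198 × 10^-3 millinewtons = 5.198
Difference: 85.58 - 5.198 = 80.382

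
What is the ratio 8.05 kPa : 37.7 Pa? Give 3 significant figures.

(8.05 × 10³) / (37.7) = 0.2135 × 10³

214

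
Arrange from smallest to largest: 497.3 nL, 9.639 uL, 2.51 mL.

497.3 nL < 9.639 uL < 2.51 mL

497.3 nL = 0.0000004973 L
9.639 uL = 0.000009639 L
2.51 mL = 0.00251 L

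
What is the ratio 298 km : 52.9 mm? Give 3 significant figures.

(298 × 10³) / (52.9 × 10⁻³) = 5.633 × 10⁶

5630000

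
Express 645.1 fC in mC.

0.0000000006451 mC

femto = 1e-15, milli = 1e-3; factor is 1e-12.
645.1 × 1e-12 = 0.0000000006451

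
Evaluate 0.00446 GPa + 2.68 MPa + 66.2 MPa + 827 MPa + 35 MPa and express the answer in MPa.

In MPa:
  0.00446 GPa = 0.00446 × 10³ MPa = 4.46
  2.68 MPa → 2.68
  66.2 MPa → 66.2
  827 MPa → 827
  35 MPa → 35
Sum: 4.46 + 2.68 + 66.2 + 827 + 35 = 935.34

935.34 MPa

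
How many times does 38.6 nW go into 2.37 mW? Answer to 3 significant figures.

(2.37e-3) / (38.6e-9) = 0.0614e6

61400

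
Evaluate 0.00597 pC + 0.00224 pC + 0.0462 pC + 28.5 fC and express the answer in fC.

In fC:
  0.00597 pC = 0.00597 × 10^3 fC = 5.97
  0.00224 pC = 0.00224 × 10^3 fC = 2.24
  0.0462 pC = 0.0462 × 10^3 fC = 46.2
  28.5 fC → 28.5
Sum: 5.97 + 2.24 + 46.2 + 28.5 = 82.91

82.91 fC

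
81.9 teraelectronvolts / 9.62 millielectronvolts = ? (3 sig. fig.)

8510000000000000

(81.9 × 10¹²) / (9.62 × 10⁻³) = 8.514 × 10¹⁵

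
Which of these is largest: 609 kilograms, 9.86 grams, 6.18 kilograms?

609 kilograms

609 kilograms = 609000 grams
9.86 grams = 9.86 grams
6.18 kilograms = 6180 grams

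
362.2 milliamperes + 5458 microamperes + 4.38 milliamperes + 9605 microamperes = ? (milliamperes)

381.643 milliamperes

In milliamperes:
  362.2 milliamperes → 362.2
  5458 microamperes = 5458 × 10^-3 milliamperes = 5.458
  4.38 milliamperes → 4.38
  9605 microamperes = 9605 × 10^-3 milliamperes = 9.605
Sum: 362.2 + 5.458 + 4.38 + 9.605 = 381.643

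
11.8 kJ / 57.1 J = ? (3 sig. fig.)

207

(11.8e3) / (57.1) = 0.2067e3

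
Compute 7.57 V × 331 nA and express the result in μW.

2.50567 μW

7.57 × 331 × 10⁻⁹ = 2505.67 × 10⁻⁹ W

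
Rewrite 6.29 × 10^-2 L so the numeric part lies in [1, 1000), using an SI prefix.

62.9 mL

= 62.9 × 10^-3 L; 10^-3 is milli.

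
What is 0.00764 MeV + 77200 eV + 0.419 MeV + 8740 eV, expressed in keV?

In keV:
  0.00764 MeV = 0.00764 × 10^3 keV = 7.64
  77200 eV = 77200 × 10^-3 keV = 77.2
  0.419 MeV = 0.419 × 10^3 keV = 419
  8740 eV = 8740 × 10^-3 keV = 8.74
Sum: 7.64 + 77.2 + 419 + 8.74 = 512.58

512.58 keV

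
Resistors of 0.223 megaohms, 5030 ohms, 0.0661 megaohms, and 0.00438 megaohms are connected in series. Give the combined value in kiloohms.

In kiloohms:
  0.223 megaohms = 0.223e3 kiloohms = 223
  5030 ohms = 5030e-3 kiloohms = 5.03
  0.0661 megaohms = 0.0661e3 kiloohms = 66.1
  0.00438 megaohms = 0.00438e3 kiloohms = 4.38
Sum: 223 + 5.03 + 66.1 + 4.38 = 298.51

298.51 kiloohms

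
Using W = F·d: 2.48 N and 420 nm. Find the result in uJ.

2.48 × 420 × 10⁻⁹ = 1041.6 × 10⁻⁹ J

1.0416 uJ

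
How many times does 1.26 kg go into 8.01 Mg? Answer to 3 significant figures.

(8.01e6) / (1.26e3) = 6.357e3

6360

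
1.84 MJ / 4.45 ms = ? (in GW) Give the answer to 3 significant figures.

(1.84 × 10^6) / (4.45 × 10^-3) = 0.41348 × 10^9 W

0.413 GW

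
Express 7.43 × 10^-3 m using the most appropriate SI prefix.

7.43 mm

= 7.43 × 10^-3 m; 10^-3 is milli.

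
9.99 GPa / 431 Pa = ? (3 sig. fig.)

23200000

(9.99 × 10⁹) / (431) = 0.02318 × 10⁹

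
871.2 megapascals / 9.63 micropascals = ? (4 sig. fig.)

90470000000000

(871.2 × 10^6) / (9.63 × 10^-6) = 90.467 × 10^12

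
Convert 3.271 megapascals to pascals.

mega = 10^6, (no prefix) = 10^0; factor is 10^6.
3.271 × 10^6 = 3271000

3271000 pascals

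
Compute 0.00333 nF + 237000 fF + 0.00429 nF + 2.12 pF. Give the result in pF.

In pF:
  0.00333 nF = 0.00333e3 pF = 3.33
  237000 fF = 237000e-3 pF = 237
  0.00429 nF = 0.00429e3 pF = 4.29
  2.12 pF → 2.12
Sum: 3.33 + 237 + 4.29 + 2.12 = 246.74

246.74 pF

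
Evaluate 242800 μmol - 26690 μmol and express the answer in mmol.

216.11 mmol

In mmol:
  242800 μmol = 242800e-3 mmol = 242.8
  26690 μmol = 26690e-3 mmol = 26.69
Difference: 242.8 - 26.69 = 216.11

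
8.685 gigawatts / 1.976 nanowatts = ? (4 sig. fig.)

4395000000000000000

(8.685e9) / (1.976e-9) = 4.3952e18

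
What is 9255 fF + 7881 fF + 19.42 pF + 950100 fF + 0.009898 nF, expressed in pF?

In pF:
  9255 fF = 9255 × 10⁻³ pF = 9.255
  7881 fF = 7881 × 10⁻³ pF = 7.881
  19.42 pF → 19.42
  950100 fF = 950100 × 10⁻³ pF = 950.1
  0.009898 nF = 0.009898 × 10³ pF = 9.898
Sum: 9.255 + 7.881 + 19.42 + 950.1 + 9.898 = 996.554

996.554 pF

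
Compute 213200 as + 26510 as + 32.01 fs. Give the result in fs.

In fs:
  213200 as = 213200e-3 fs = 213.2
  26510 as = 26510e-3 fs = 26.51
  32.01 fs → 32.01
Sum: 213.2 + 26.51 + 32.01 = 271.72

271.72 fs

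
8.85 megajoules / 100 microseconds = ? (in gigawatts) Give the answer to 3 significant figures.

88.5 gigawatts

(8.85 × 10⁶) / (100 × 10⁻⁶) = 0.0885 × 10¹² W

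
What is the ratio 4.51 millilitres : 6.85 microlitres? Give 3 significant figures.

(4.51 × 10^-3) / (6.85 × 10^-6) = 0.6584 × 10^3

658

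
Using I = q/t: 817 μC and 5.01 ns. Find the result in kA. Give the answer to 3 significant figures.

(817 × 10⁻⁶) / (5.01 × 10⁻⁹) = 163.07 × 10³ A

163 kA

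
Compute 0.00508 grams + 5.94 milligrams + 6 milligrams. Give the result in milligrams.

17.02 milligrams

In milligrams:
  0.00508 grams = 0.00508 × 10^3 milligrams = 5.08
  5.94 milligrams → 5.94
  6 milligrams → 6
Sum: 5.08 + 5.94 + 6 = 17.02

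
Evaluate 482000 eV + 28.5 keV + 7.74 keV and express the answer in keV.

518.24 keV

In keV:
  482000 eV = 482000 × 10⁻³ keV = 482
  28.5 keV → 28.5
  7.74 keV → 7.74
Sum: 482 + 28.5 + 7.74 = 518.24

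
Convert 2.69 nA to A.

0.00000000269 A

nano = 10^-9, (no prefix) = 10^0; factor is 10^-9.
2.69 × 10^-9 = 0.00000000269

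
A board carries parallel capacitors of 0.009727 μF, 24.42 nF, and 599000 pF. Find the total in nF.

In nF:
  0.009727 μF = 0.009727 × 10³ nF = 9.727
  24.42 nF → 24.42
  599000 pF = 599000 × 10⁻³ nF = 599
Sum: 9.727 + 24.42 + 599 = 633.147

633.147 nF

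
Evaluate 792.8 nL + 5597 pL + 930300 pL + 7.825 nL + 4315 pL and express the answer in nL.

1740.837 nL

In nL:
  792.8 nL → 792.8
  5597 pL = 5597 × 10^-3 nL = 5.597
  930300 pL = 930300 × 10^-3 nL = 930.3
  7.825 nL → 7.825
  4315 pL = 4315 × 10^-3 nL = 4.315
Sum: 792.8 + 5.597 + 930.3 + 7.825 + 4.315 = 1740.837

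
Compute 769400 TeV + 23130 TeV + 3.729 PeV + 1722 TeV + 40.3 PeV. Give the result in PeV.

In PeV:
  769400 TeV = 769400 × 10^-3 PeV = 769.4
  23130 TeV = 23130 × 10^-3 PeV = 23.13
  3.729 PeV → 3.729
  1722 TeV = 1722 × 10^-3 PeV = 1.722
  40.3 PeV → 40.3
Sum: 769.4 + 23.13 + 3.729 + 1.722 + 40.3 = 838.281

838.281 PeV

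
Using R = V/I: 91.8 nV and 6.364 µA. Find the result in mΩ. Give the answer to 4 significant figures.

(91.8e-9) / (6.364e-6) = 14.4249e-3 Ω

14.42 mΩ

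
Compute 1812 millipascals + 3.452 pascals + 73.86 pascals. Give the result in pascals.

In pascals:
  1812 millipascals = 1812 × 10⁻³ pascals = 1.812
  3.452 pascals → 3.452
  73.86 pascals → 73.86
Sum: 1.812 + 3.452 + 73.86 = 79.124

79.124 pascals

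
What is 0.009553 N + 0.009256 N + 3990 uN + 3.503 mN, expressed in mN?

26.302 mN

In mN:
  0.009553 N = 0.009553e3 mN = 9.553
  0.009256 N = 0.009256e3 mN = 9.256
  3990 uN = 3990e-3 mN = 3.99
  3.503 mN → 3.503
Sum: 9.553 + 9.256 + 3.99 + 3.503 = 26.302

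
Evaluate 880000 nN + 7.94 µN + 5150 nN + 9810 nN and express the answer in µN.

In µN:
  880000 nN = 880000 × 10⁻³ µN = 880
  7.94 µN → 7.94
  5150 nN = 5150 × 10⁻³ µN = 5.15
  9810 nN = 9810 × 10⁻³ µN = 9.81
Sum: 880 + 7.94 + 5.15 + 9.81 = 902.9

902.9 µN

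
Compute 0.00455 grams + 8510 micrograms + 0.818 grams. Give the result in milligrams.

831.06 milligrams

In milligrams:
  0.00455 grams = 0.00455e3 milligrams = 4.55
  8510 micrograms = 8510e-3 milligrams = 8.51
  0.818 grams = 0.818e3 milligrams = 818
Sum: 4.55 + 8.51 + 818 = 831.06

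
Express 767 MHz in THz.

0.000767 THz

mega = 10⁶, tera = 10¹²; factor is 10⁻⁶.
767 × 10⁻⁶ = 0.000767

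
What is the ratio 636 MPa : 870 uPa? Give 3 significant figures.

731000000000

(636 × 10⁶) / (870 × 10⁻⁶) = 0.731 × 10¹²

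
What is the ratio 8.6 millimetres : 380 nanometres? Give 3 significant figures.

(8.6 × 10⁻³) / (380 × 10⁻⁹) = 0.02263 × 10⁶

22600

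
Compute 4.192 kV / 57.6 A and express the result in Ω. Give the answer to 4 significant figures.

72.78 Ω

(4.192 × 10^3) / (57.6) = 0.0727778 × 10^3 Ω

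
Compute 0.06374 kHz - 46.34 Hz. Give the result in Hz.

In Hz:
  0.06374 kHz = 0.06374e3 Hz = 63.74
  46.34 Hz → 46.34
Difference: 63.74 - 46.34 = 17.4

17.4 Hz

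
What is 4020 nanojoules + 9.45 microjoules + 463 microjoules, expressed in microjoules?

In microjoules:
  4020 nanojoules = 4020 × 10^-3 microjoules = 4.02
  9.45 microjoules → 9.45
  463 microjoules → 463
Sum: 4.02 + 9.45 + 463 = 476.47

476.47 microjoules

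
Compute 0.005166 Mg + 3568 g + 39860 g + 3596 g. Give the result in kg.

In kg:
  0.005166 Mg = 0.005166e3 kg = 5.166
  3568 g = 3568e-3 kg = 3.568
  39860 g = 39860e-3 kg = 39.86
  3596 g = 3596e-3 kg = 3.596
Sum: 5.166 + 3.568 + 39.86 + 3.596 = 52.19

52.19 kg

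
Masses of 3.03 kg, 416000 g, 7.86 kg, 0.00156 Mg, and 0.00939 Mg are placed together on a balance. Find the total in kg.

437.84 kg

In kg:
  3.03 kg → 3.03
  416000 g = 416000 × 10⁻³ kg = 416
  7.86 kg → 7.86
  0.00156 Mg = 0.00156 × 10³ kg = 1.56
  0.00939 Mg = 0.00939 × 10³ kg = 9.39
Sum: 3.03 + 416 + 7.86 + 1.56 + 9.39 = 437.84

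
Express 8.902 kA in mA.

kilo = 10³, milli = 10⁻³; factor is 10⁶.
8.902 × 10⁶ = 8902000

8902000 mA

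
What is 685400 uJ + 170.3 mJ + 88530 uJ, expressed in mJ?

In mJ:
  685400 uJ = 685400 × 10⁻³ mJ = 685.4
  170.3 mJ → 170.3
  88530 uJ = 88530 × 10⁻³ mJ = 88.53
Sum: 685.4 + 170.3 + 88.53 = 944.23

944.23 mJ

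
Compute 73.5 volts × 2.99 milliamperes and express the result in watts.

73.5 × 2.99 × 10^-3 = 219.765 × 10^-3 W

0.219765 watts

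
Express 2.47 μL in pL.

2470000 pL

micro = 1e-6, pico = 1e-12; factor is 1e6.
2.47 × 1e6 = 2470000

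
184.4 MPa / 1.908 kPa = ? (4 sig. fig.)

96650

(184.4 × 10⁶) / (1.908 × 10³) = 96.646 × 10³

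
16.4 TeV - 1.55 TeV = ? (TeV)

14.85 TeV

In TeV:
  16.4 TeV → 16.4
  1.55 TeV → 1.55
Difference: 16.4 - 1.55 = 14.85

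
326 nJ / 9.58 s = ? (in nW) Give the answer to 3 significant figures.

34.0 nW

(326e-9) / (9.58) = 34.029e-9 W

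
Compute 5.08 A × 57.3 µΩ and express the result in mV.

0.291084 mV

5.08 × 57.3 × 10⁻⁶ = 291.084 × 10⁻⁶ V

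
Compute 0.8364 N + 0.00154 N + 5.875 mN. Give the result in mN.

In mN:
  0.8364 N = 0.8364e3 mN = 836.4
  0.00154 N = 0.00154e3 mN = 1.54
  5.875 mN → 5.875
Sum: 836.4 + 1.54 + 5.875 = 843.815

843.815 mN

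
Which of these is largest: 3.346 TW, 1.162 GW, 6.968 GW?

3.346 TW = 3346000000000 W
1.162 GW = 1162000000 W
6.968 GW = 6968000000 W

3.346 TW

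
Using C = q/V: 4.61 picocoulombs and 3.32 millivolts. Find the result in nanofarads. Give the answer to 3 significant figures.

(4.61 × 10⁻¹²) / (3.32 × 10⁻³) = 1.3886 × 10⁻⁹ F

1.39 nanofarads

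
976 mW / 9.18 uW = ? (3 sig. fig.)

(976 × 10⁻³) / (9.18 × 10⁻⁶) = 106.3 × 10³

106000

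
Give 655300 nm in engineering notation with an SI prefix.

= 655.3 × 10^-6 m; 10^-6 is micro.

655.3 μm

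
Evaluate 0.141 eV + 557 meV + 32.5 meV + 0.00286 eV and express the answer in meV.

In meV:
  0.141 eV = 0.141 × 10³ meV = 141
  557 meV → 557
  32.5 meV → 32.5
  0.00286 eV = 0.00286 × 10³ meV = 2.86
Sum: 141 + 557 + 32.5 + 2.86 = 733.36

733.36 meV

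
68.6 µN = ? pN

68600000 pN

micro = 10^-6, pico = 10^-12; factor is 10^6.
68.6 × 10^6 = 68600000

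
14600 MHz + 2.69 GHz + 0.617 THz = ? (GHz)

In GHz:
  14600 MHz = 14600e-3 GHz = 14.6
  2.69 GHz → 2.69
  0.617 THz = 0.617e3 GHz = 617
Sum: 14.6 + 2.69 + 617 = 634.29

634.29 GHz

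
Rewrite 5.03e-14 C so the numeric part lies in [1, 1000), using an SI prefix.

50.3 fC

= 50.3e-15 C; 1e-15 is femto.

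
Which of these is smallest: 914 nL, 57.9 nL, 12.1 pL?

914 nL = 0.000000914 L
57.9 nL = 0.0000000579 L
12.1 pL = 0.0000000000121 L

12.1 pL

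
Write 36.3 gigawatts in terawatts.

0.0363 terawatts

giga = 10^9, tera = 10^12; factor is 10^-3.
36.3 × 10^-3 = 0.0363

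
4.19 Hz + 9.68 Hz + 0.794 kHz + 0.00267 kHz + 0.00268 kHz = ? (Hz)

813.22 Hz

In Hz:
  4.19 Hz → 4.19
  9.68 Hz → 9.68
  0.794 kHz = 0.794 × 10^3 Hz = 794
  0.00267 kHz = 0.00267 × 10^3 Hz = 2.67
  0.00268 kHz = 0.00268 × 10^3 Hz = 2.68
Sum: 4.19 + 9.68 + 794 + 2.67 + 2.68 = 813.22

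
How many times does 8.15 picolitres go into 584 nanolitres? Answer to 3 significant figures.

(584 × 10⁻⁹) / (8.15 × 10⁻¹²) = 71.66 × 10³

71700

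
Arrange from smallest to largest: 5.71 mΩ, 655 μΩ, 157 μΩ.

157 μΩ < 655 μΩ < 5.71 mΩ

5.71 mΩ = 0.00571 Ω
655 μΩ = 0.000655 Ω
157 μΩ = 0.000157 Ω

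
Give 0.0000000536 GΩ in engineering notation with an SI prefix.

53.6 Ω

= 53.6 Ω; mantissa already in [1, 1000).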